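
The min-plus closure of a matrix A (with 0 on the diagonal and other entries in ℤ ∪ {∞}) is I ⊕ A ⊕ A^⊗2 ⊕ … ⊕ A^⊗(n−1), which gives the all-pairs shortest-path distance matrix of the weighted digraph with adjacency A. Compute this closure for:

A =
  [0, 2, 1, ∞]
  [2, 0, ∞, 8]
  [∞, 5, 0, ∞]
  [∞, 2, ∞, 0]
Closure =
  [0, 2, 1, 10]
  [2, 0, 3, 8]
  [7, 5, 0, 13]
  [4, 2, 5, 0]

This is the Floyd-Warshall all-pairs shortest-path computation. For each intermediate vertex k = 0, 1, …, 3, update dist[i][j] ← min(dist[i][j], dist[i][k] + dist[k][j]). The final matrix gives, for each (i, j), the minimum total weight of any directed path from i to j (possibly empty when i = j).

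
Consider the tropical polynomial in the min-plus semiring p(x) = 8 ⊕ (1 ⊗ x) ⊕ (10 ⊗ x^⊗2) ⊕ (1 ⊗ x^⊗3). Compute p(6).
p(6) = 7

A tropical monomial a ⊗ x^⊗i evaluates to a + i · x. Evaluating each term at x = 6:
  Term 0 contributes 8 + 0 · 6 = 8
  Term 1 contributes 1 + 1 · 6 = 7
  Term 2 contributes 10 + 2 · 6 = 22
  Term 3 contributes 1 + 3 · 6 = 19
p(6) = ⊕ of these = min[8, 7, 22, 19] = 7.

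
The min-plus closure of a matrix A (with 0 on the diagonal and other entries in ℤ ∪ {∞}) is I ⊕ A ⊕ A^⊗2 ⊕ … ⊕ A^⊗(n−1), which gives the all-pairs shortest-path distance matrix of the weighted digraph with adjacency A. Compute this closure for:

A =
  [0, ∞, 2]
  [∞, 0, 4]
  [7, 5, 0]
Closure =
  [0, 7, 2]
  [11, 0, 4]
  [7, 5, 0]

This is the Floyd-Warshall all-pairs shortest-path computation. For each intermediate vertex k = 0, 1, …, 2, update dist[i][j] ← min(dist[i][j], dist[i][k] + dist[k][j]). The final matrix gives, for each (i, j), the minimum total weight of any directed path from i to j (possibly empty when i = j).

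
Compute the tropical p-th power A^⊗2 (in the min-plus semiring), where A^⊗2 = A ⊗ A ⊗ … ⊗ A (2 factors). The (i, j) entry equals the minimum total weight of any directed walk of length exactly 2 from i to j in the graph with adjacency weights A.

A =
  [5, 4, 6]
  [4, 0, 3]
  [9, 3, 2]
A^⊗2 =
  [8, 4, 7]
  [4, 0, 3]
  [7, 3, 4]

Each entry (A^⊗2)_ij equals the minimum over all length-2 walks i = v_0 → v_1 → … → v_2 = j of Σ_t A[v_t][v_{t+1}]. For example, for (i, j) = (0, 2) we minimise over 3 possible intermediate vertex sequences; the minimum is 7, attained along the walk 0 → 1 → 2.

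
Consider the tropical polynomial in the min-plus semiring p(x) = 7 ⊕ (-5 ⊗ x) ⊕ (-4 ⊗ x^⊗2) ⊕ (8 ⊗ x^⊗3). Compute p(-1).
p(-1) = -6

A tropical monomial a ⊗ x^⊗i evaluates to a + i · x. Evaluating each term at x = -1:
  Term 0 contributes 7 + 0 · -1 = 7
  Term 1 contributes -5 + 1 · -1 = -6
  Term 2 contributes -4 + 2 · -1 = -6
  Term 3 contributes 8 + 3 · -1 = 5
p(-1) = ⊕ of these = min[7, -6, -6, 5] = -6.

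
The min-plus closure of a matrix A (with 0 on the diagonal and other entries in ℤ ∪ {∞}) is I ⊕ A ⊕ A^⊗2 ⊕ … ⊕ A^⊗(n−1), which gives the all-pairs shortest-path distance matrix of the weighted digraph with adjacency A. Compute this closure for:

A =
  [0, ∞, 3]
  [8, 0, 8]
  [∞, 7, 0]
Closure =
  [0, 10, 3]
  [8, 0, 8]
  [15, 7, 0]

This is the Floyd-Warshall all-pairs shortest-path computation. For each intermediate vertex k = 0, 1, …, 2, update dist[i][j] ← min(dist[i][j], dist[i][k] + dist[k][j]). The final matrix gives, for each (i, j), the minimum total weight of any directed path from i to j (possibly empty when i = j).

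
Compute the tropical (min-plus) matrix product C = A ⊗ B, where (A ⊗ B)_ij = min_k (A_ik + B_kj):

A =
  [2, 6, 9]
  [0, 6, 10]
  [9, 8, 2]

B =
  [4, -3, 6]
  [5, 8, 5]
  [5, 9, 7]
A ⊗ B =
  [6, -1, 8]
  [4, -3, 6]
  [7, 6, 9]

Apply the min-plus product entry-by-entry:
  C[0][0] = min over k of (A[0][0] + B[0][0] = 2 + 4 = 6, A[0][1] + B[1][0] = 6 + 5 = 11, A[0][2] + B[2][0] = 9 + 5 = 14) = 6 (attained at k = 0)
  C[0][1] = min over k of (A[0][0] + B[0][1] = 2 + -3 = -1, A[0][1] + B[1][1] = 6 + 8 = 14, A[0][2] + B[2][1] = 9 + 9 = 18) = -1 (attained at k = 0)
  C[0][2] = min over k of (A[0][0] + B[0][2] = 2 + 6 = 8, A[0][1] + B[1][2] = 6 + 5 = 11, A[0][2] + B[2][2] = 9 + 7 = 16) = 8 (attained at k = 0)
  C[1][0] = min over k of (A[1][0] + B[0][0] = 0 + 4 = 4, A[1][1] + B[1][0] = 6 + 5 = 11, A[1][2] + B[2][0] = 10 + 5 = 15) = 4 (attained at k = 0)
  C[1][1] = min over k of (A[1][0] + B[0][1] = 0 + -3 = -3, A[1][1] + B[1][1] = 6 + 8 = 14, A[1][2] + B[2][1] = 10 + 9 = 19) = -3 (attained at k = 0)
  C[1][2] = min over k of (A[1][0] + B[0][2] = 0 + 6 = 6, A[1][1] + B[1][2] = 6 + 5 = 11, A[1][2] + B[2][2] = 10 + 7 = 17) = 6 (attained at k = 0)
  C[2][0] = min over k of (A[2][0] + B[0][0] = 9 + 4 = 13, A[2][1] + B[1][0] = 8 + 5 = 13, A[2][2] + B[2][0] = 2 + 5 = 7) = 7 (attained at k = 2)
  C[2][1] = min over k of (A[2][0] + B[0][1] = 9 + -3 = 6, A[2][1] + B[1][1] = 8 + 8 = 16, A[2][2] + B[2][1] = 2 + 9 = 11) = 6 (attained at k = 0)
  C[2][2] = min over k of (A[2][0] + B[0][2] = 9 + 6 = 15, A[2][1] + B[1][2] = 8 + 5 = 13, A[2][2] + B[2][2] = 2 + 7 = 9) = 9 (attained at k = 2)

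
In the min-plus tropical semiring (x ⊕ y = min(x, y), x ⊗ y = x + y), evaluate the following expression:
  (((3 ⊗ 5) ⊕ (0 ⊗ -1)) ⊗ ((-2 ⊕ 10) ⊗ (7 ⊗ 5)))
(((3 ⊗ 5) ⊕ (0 ⊗ -1)) ⊗ ((-2 ⊕ 10) ⊗ (7 ⊗ 5))) = 9

Expand innermost to outermost. Recall ⊕ takes the minimum of its arguments and ⊗ takes their sum. Working out the expression (((3 ⊗ 5) ⊕ (0 ⊗ -1)) ⊗ ((-2 ⊕ 10) ⊗ (7 ⊗ 5))) gives 9.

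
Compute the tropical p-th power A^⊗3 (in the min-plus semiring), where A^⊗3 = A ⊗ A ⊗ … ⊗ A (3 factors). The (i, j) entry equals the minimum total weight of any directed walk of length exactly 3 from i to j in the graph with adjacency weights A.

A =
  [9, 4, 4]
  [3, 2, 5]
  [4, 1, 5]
A^⊗3 =
  [8, 7, 10]
  [7, 6, 9]
  [6, 5, 8]

Each entry (A^⊗3)_ij equals the minimum over all length-3 walks i = v_0 → v_1 → … → v_3 = j of Σ_t A[v_t][v_{t+1}]. For example, for (i, j) = (0, 2) we minimise over 9 possible intermediate vertex sequences; the minimum is 10, attained along the walk 0 → 2 → 1 → 2.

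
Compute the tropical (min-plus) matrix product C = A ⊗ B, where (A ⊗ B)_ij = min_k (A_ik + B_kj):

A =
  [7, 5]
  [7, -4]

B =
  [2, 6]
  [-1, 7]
A ⊗ B =
  [4, 12]
  [-5, 3]

Apply the min-plus product entry-by-entry:
  C[0][0] = min over k of (A[0][0] + B[0][0] = 7 + 2 = 9, A[0][1] + B[1][0] = 5 + -1 = 4) = 4 (attained at k = 1)
  C[0][1] = min over k of (A[0][0] + B[0][1] = 7 + 6 = 13, A[0][1] + B[1][1] = 5 + 7 = 12) = 12 (attained at k = 1)
  C[1][0] = min over k of (A[1][0] + B[0][0] = 7 + 2 = 9, A[1][1] + B[1][0] = -4 + -1 = -5) = -5 (attained at k = 1)
  C[1][1] = min over k of (A[1][0] + B[0][1] = 7 + 6 = 13, A[1][1] + B[1][1] = -4 + 7 = 3) = 3 (attained at k = 1)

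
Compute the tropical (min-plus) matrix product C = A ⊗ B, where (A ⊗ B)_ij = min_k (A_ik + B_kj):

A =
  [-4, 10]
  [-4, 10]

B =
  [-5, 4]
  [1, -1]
A ⊗ B =
  [-9, 0]
  [-9, 0]

Apply the min-plus product entry-by-entry:
  C[0][0] = min over k of (A[0][0] + B[0][0] = -4 + -5 = -9, A[0][1] + B[1][0] = 10 + 1 = 11) = -9 (attained at k = 0)
  C[0][1] = min over k of (A[0][0] + B[0][1] = -4 + 4 = 0, A[0][1] + B[1][1] = 10 + -1 = 9) = 0 (attained at k = 0)
  C[1][0] = min over k of (A[1][0] + B[0][0] = -4 + -5 = -9, A[1][1] + B[1][0] = 10 + 1 = 11) = -9 (attained at k = 0)
  C[1][1] = min over k of (A[1][0] + B[0][1] = -4 + 4 = 0, A[1][1] + B[1][1] = 10 + -1 = 9) = 0 (attained at k = 0)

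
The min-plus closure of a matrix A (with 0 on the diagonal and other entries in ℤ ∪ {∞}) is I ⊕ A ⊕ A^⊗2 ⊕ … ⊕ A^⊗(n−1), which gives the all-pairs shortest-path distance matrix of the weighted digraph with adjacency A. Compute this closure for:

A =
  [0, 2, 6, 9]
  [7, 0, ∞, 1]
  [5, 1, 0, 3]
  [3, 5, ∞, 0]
Closure =
  [0, 2, 6, 3]
  [4, 0, 10, 1]
  [5, 1, 0, 2]
  [3, 5, 9, 0]

This is the Floyd-Warshall all-pairs shortest-path computation. For each intermediate vertex k = 0, 1, …, 3, update dist[i][j] ← min(dist[i][j], dist[i][k] + dist[k][j]). The final matrix gives, for each (i, j), the minimum total weight of any directed path from i to j (possibly empty when i = j).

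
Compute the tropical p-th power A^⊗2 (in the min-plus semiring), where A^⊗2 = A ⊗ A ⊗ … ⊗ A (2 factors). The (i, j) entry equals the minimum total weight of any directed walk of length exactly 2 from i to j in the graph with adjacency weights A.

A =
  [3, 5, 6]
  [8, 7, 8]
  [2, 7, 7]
A^⊗2 =
  [6, 8, 9]
  [10, 13, 14]
  [5, 7, 8]

Each entry (A^⊗2)_ij equals the minimum over all length-2 walks i = v_0 → v_1 → … → v_2 = j of Σ_t A[v_t][v_{t+1}]. For example, for (i, j) = (0, 2) we minimise over 3 possible intermediate vertex sequences; the minimum is 9, attained along the walk 0 → 0 → 2.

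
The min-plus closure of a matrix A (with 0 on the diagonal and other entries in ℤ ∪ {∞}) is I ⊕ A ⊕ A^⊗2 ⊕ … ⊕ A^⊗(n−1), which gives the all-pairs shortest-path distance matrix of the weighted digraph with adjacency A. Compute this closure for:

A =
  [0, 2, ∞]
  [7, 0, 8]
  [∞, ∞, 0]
Closure =
  [0, 2, 10]
  [7, 0, 8]
  [∞, ∞, 0]

This is the Floyd-Warshall all-pairs shortest-path computation. For each intermediate vertex k = 0, 1, …, 2, update dist[i][j] ← min(dist[i][j], dist[i][k] + dist[k][j]). The final matrix gives, for each (i, j), the minimum total weight of any directed path from i to j (possibly empty when i = j).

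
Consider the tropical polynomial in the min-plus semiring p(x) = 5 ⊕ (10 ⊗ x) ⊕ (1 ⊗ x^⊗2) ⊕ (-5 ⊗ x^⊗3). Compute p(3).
p(3) = 4

A tropical monomial a ⊗ x^⊗i evaluates to a + i · x. Evaluating each term at x = 3:
  Term 0 contributes 5 + 0 · 3 = 5
  Term 1 contributes 10 + 1 · 3 = 13
  Term 2 contributes 1 + 2 · 3 = 7
  Term 3 contributes -5 + 3 · 3 = 4
p(3) = ⊕ of these = min[5, 13, 7, 4] = 4.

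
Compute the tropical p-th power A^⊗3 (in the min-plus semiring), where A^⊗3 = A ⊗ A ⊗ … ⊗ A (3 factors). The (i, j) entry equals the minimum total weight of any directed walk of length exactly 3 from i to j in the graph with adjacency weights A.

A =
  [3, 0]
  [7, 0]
A^⊗3 =
  [7, 0]
  [7, 0]

Each entry (A^⊗3)_ij equals the minimum over all length-3 walks i = v_0 → v_1 → … → v_3 = j of Σ_t A[v_t][v_{t+1}]. For example, for (i, j) = (0, 1) we minimise over 4 possible intermediate vertex sequences; the minimum is 0, attained along the walk 0 → 1 → 1 → 1.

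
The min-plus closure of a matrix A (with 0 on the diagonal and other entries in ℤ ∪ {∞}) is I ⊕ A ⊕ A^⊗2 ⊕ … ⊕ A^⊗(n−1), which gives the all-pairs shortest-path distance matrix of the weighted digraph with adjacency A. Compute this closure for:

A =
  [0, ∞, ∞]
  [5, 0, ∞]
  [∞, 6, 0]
Closure =
  [0, ∞, ∞]
  [5, 0, ∞]
  [11, 6, 0]

This is the Floyd-Warshall all-pairs shortest-path computation. For each intermediate vertex k = 0, 1, …, 2, update dist[i][j] ← min(dist[i][j], dist[i][k] + dist[k][j]). The final matrix gives, for each (i, j), the minimum total weight of any directed path from i to j (possibly empty when i = j).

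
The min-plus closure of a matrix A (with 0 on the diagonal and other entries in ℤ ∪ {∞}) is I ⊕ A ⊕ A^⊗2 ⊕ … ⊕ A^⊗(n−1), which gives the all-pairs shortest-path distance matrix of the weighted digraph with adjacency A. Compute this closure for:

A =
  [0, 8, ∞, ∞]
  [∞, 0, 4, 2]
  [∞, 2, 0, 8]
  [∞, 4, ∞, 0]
Closure =
  [0, 8, 12, 10]
  [∞, 0, 4, 2]
  [∞, 2, 0, 4]
  [∞, 4, 8, 0]

This is the Floyd-Warshall all-pairs shortest-path computation. For each intermediate vertex k = 0, 1, …, 3, update dist[i][j] ← min(dist[i][j], dist[i][k] + dist[k][j]). The final matrix gives, for each (i, j), the minimum total weight of any directed path from i to j (possibly empty when i = j).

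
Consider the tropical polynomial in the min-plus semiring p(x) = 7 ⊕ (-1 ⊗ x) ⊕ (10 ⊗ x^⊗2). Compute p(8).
p(8) = 7

A tropical monomial a ⊗ x^⊗i evaluates to a + i · x. Evaluating each term at x = 8:
  Term 0 contributes 7 + 0 · 8 = 7
  Term 1 contributes -1 + 1 · 8 = 7
  Term 2 contributes 10 + 2 · 8 = 26
p(8) = ⊕ of these = min[7, 7, 26] = 7.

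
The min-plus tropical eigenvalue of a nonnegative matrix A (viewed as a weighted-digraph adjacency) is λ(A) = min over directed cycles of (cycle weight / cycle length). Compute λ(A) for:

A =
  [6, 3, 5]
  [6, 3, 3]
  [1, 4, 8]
λ(A) = 7/3

Enumerate directed cycles and compute their means (weight / length). Sample:
  cycle 0 → 0: weight = 6, length = 1, mean = 6/1 ≈ 6.000
  cycle 1 → 1: weight = 3, length = 1, mean = 3/1 ≈ 3.000
  cycle 2 → 2: weight = 8, length = 1, mean = 8/1 ≈ 8.000
  cycle 0 → 1 → 0: weight = 9, length = 2, mean = 9/2 ≈ 4.500
  cycle 0 → 2 → 0: weight = 6, length = 2, mean = 6/2 ≈ 3.000
  cycle 1 → 0 → 1: weight = 9, length = 2, mean = 9/2 ≈ 4.500
Minimum mean = 2.333, attained e.g. along the cycle 0 → 1 → 2 → 0 with weight 7 and length 3. So λ(A) = 7/3 = 7/3.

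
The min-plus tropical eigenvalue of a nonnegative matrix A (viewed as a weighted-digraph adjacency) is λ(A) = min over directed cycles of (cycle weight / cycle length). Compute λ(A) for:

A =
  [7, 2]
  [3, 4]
λ(A) = 5/2

Enumerate directed cycles and compute their means (weight / length). Sample:
  cycle 0 → 0: weight = 7, length = 1, mean = 7/1 ≈ 7.000
  cycle 1 → 1: weight = 4, length = 1, mean = 4/1 ≈ 4.000
  cycle 0 → 1 → 0: weight = 5, length = 2, mean = 5/2 ≈ 2.500
  cycle 1 → 0 → 1: weight = 5, length = 2, mean = 5/2 ≈ 2.500
Minimum mean = 2.500, attained e.g. along the cycle 0 → 1 → 0 with weight 5 and length 2. So λ(A) = 5/2 = 5/2.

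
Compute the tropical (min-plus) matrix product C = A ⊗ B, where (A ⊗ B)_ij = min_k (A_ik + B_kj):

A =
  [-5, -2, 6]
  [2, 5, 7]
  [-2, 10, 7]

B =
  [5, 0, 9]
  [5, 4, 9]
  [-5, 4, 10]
A ⊗ B =
  [0, -5, 4]
  [2, 2, 11]
  [2, -2, 7]

Apply the min-plus product entry-by-entry:
  C[0][0] = min over k of (A[0][0] + B[0][0] = -5 + 5 = 0, A[0][1] + B[1][0] = -2 + 5 = 3, A[0][2] + B[2][0] = 6 + -5 = 1) = 0 (attained at k = 0)
  C[0][1] = min over k of (A[0][0] + B[0][1] = -5 + 0 = -5, A[0][1] + B[1][1] = -2 + 4 = 2, A[0][2] + B[2][1] = 6 + 4 = 10) = -5 (attained at k = 0)
  C[0][2] = min over k of (A[0][0] + B[0][2] = -5 + 9 = 4, A[0][1] + B[1][2] = -2 + 9 = 7, A[0][2] + B[2][2] = 6 + 10 = 16) = 4 (attained at k = 0)
  C[1][0] = min over k of (A[1][0] + B[0][0] = 2 + 5 = 7, A[1][1] + B[1][0] = 5 + 5 = 10, A[1][2] + B[2][0] = 7 + -5 = 2) = 2 (attained at k = 2)
  C[1][1] = min over k of (A[1][0] + B[0][1] = 2 + 0 = 2, A[1][1] + B[1][1] = 5 + 4 = 9, A[1][2] + B[2][1] = 7 + 4 = 11) = 2 (attained at k = 0)
  C[1][2] = min over k of (A[1][0] + B[0][2] = 2 + 9 = 11, A[1][1] + B[1][2] = 5 + 9 = 14, A[1][2] + B[2][2] = 7 + 10 = 17) = 11 (attained at k = 0)
  C[2][0] = min over k of (A[2][0] + B[0][0] = -2 + 5 = 3, A[2][1] + B[1][0] = 10 + 5 = 15, A[2][2] + B[2][0] = 7 + -5 = 2) = 2 (attained at k = 2)
  C[2][1] = min over k of (A[2][0] + B[0][1] = -2 + 0 = -2, A[2][1] + B[1][1] = 10 + 4 = 14, A[2][2] + B[2][1] = 7 + 4 = 11) = -2 (attained at k = 0)
  C[2][2] = min over k of (A[2][0] + B[0][2] = -2 + 9 = 7, A[2][1] + B[1][2] = 10 + 9 = 19, A[2][2] + B[2][2] = 7 + 10 = 17) = 7 (attained at k = 0)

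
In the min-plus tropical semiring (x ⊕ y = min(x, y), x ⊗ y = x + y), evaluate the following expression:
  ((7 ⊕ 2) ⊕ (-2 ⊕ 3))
((7 ⊕ 2) ⊕ (-2 ⊕ 3)) = -2

Expand innermost to outermost. Recall ⊕ takes the minimum of its arguments and ⊗ takes their sum. Working out the expression ((7 ⊕ 2) ⊕ (-2 ⊕ 3)) gives -2.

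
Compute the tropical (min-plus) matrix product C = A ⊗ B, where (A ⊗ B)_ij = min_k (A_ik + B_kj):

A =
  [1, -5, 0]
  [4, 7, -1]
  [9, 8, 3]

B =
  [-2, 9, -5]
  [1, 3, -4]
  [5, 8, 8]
A ⊗ B =
  [-4, -2, -9]
  [2, 7, -1]
  [7, 11, 4]

Apply the min-plus product entry-by-entry:
  C[0][0] = min over k of (A[0][0] + B[0][0] = 1 + -2 = -1, A[0][1] + B[1][0] = -5 + 1 = -4, A[0][2] + B[2][0] = 0 + 5 = 5) = -4 (attained at k = 1)
  C[0][1] = min over k of (A[0][0] + B[0][1] = 1 + 9 = 10, A[0][1] + B[1][1] = -5 + 3 = -2, A[0][2] + B[2][1] = 0 + 8 = 8) = -2 (attained at k = 1)
  C[0][2] = min over k of (A[0][0] + B[0][2] = 1 + -5 = -4, A[0][1] + B[1][2] = -5 + -4 = -9, A[0][2] + B[2][2] = 0 + 8 = 8) = -9 (attained at k = 1)
  C[1][0] = min over k of (A[1][0] + B[0][0] = 4 + -2 = 2, A[1][1] + B[1][0] = 7 + 1 = 8, A[1][2] + B[2][0] = -1 + 5 = 4) = 2 (attained at k = 0)
  C[1][1] = min over k of (A[1][0] + B[0][1] = 4 + 9 = 13, A[1][1] + B[1][1] = 7 + 3 = 10, A[1][2] + B[2][1] = -1 + 8 = 7) = 7 (attained at k = 2)
  C[1][2] = min over k of (A[1][0] + B[0][2] = 4 + -5 = -1, A[1][1] + B[1][2] = 7 + -4 = 3, A[1][2] + B[2][2] = -1 + 8 = 7) = -1 (attained at k = 0)
  C[2][0] = min over k of (A[2][0] + B[0][0] = 9 + -2 = 7, A[2][1] + B[1][0] = 8 + 1 = 9, A[2][2] + B[2][0] = 3 + 5 = 8) = 7 (attained at k = 0)
  C[2][1] = min over k of (A[2][0] + B[0][1] = 9 + 9 = 18, A[2][1] + B[1][1] = 8 + 3 = 11, A[2][2] + B[2][1] = 3 + 8 = 11) = 11 (attained at k = 1)
  C[2][2] = min over k of (A[2][0] + B[0][2] = 9 + -5 = 4, A[2][1] + B[1][2] = 8 + -4 = 4, A[2][2] + B[2][2] = 3 + 8 = 11) = 4 (attained at k = 0)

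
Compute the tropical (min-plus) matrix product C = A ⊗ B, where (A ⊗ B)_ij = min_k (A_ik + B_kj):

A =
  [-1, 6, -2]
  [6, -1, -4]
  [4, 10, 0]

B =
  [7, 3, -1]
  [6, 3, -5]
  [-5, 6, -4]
A ⊗ B =
  [-7, 2, -6]
  [-9, 2, -8]
  [-5, 6, -4]

Apply the min-plus product entry-by-entry:
  C[0][0] = min over k of (A[0][0] + B[0][0] = -1 + 7 = 6, A[0][1] + B[1][0] = 6 + 6 = 12, A[0][2] + B[2][0] = -2 + -5 = -7) = -7 (attained at k = 2)
  C[0][1] = min over k of (A[0][0] + B[0][1] = -1 + 3 = 2, A[0][1] + B[1][1] = 6 + 3 = 9, A[0][2] + B[2][1] = -2 + 6 = 4) = 2 (attained at k = 0)
  C[0][2] = min over k of (A[0][0] + B[0][2] = -1 + -1 = -2, A[0][1] + B[1][2] = 6 + -5 = 1, A[0][2] + B[2][2] = -2 + -4 = -6) = -6 (attained at k = 2)
  C[1][0] = min over k of (A[1][0] + B[0][0] = 6 + 7 = 13, A[1][1] + B[1][0] = -1 + 6 = 5, A[1][2] + B[2][0] = -4 + -5 = -9) = -9 (attained at k = 2)
  C[1][1] = min over k of (A[1][0] + B[0][1] = 6 + 3 = 9, A[1][1] + B[1][1] = -1 + 3 = 2, A[1][2] + B[2][1] = -4 + 6 = 2) = 2 (attained at k = 1)
  C[1][2] = min over k of (A[1][0] + B[0][2] = 6 + -1 = 5, A[1][1] + B[1][2] = -1 + -5 = -6, A[1][2] + B[2][2] = -4 + -4 = -8) = -8 (attained at k = 2)
  C[2][0] = min over k of (A[2][0] + B[0][0] = 4 + 7 = 11, A[2][1] + B[1][0] = 10 + 6 = 16, A[2][2] + B[2][0] = 0 + -5 = -5) = -5 (attained at k = 2)
  C[2][1] = min over k of (A[2][0] + B[0][1] = 4 + 3 = 7, A[2][1] + B[1][1] = 10 + 3 = 13, A[2][2] + B[2][1] = 0 + 6 = 6) = 6 (attained at k = 2)
  C[2][2] = min over k of (A[2][0] + B[0][2] = 4 + -1 = 3, A[2][1] + B[1][2] = 10 + -5 = 5, A[2][2] + B[2][2] = 0 + -4 = -4) = -4 (attained at k = 2)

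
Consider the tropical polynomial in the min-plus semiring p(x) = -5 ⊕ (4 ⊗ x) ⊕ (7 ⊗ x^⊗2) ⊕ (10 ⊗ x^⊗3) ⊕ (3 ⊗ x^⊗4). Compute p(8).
p(8) = -5

A tropical monomial a ⊗ x^⊗i evaluates to a + i · x. Evaluating each term at x = 8:
  Term 0 contributes -5 + 0 · 8 = -5
  Term 1 contributes 4 + 1 · 8 = 12
  Term 2 contributes 7 + 2 · 8 = 23
  Term 3 contributes 10 + 3 · 8 = 34
  Term 4 contributes 3 + 4 · 8 = 35
p(8) = ⊕ of these = min[-5, 12, 23, 34, 35] = -5.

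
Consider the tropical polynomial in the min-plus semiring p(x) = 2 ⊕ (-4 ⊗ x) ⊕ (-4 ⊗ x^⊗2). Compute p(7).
p(7) = 2

A tropical monomial a ⊗ x^⊗i evaluates to a + i · x. Evaluating each term at x = 7:
  Term 0 contributes 2 + 0 · 7 = 2
  Term 1 contributes -4 + 1 · 7 = 3
  Term 2 contributes -4 + 2 · 7 = 10
p(7) = ⊕ of these = min[2, 3, 10] = 2.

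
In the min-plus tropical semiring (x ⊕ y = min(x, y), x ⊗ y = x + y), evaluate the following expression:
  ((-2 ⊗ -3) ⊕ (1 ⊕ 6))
((-2 ⊗ -3) ⊕ (1 ⊕ 6)) = -5

Expand innermost to outermost. Recall ⊕ takes the minimum of its arguments and ⊗ takes their sum. Working out the expression ((-2 ⊗ -3) ⊕ (1 ⊕ 6)) gives -5.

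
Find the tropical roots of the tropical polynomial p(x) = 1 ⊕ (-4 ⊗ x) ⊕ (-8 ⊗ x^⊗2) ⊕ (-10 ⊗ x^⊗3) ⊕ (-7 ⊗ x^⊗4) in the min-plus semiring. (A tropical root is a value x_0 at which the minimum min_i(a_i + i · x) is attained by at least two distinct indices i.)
Roots: {-3, 2, 4, 5}

Each tropical root is a break point of the lower envelope of the lines y = a_i + i · x (there are 5 lines, with slopes 0, 1, ..., 4). Only the lines that attain the minimum somewhere contribute to roots; other lines are dominated. Here the surviving (envelope) indices are i = 4, i = 3, i = 2, i = 1, i = 0.
Intersections between consecutive envelope lines give the roots: for adjacent envelope indices i < j the intersection is x = (a_i − a_j) / (j − i). Reading off the sorted break points: {-3, 2, 4, 5}.
Verification: at each break x_0, at least two indices attain the minimum of min_i(a_i + i · x_0).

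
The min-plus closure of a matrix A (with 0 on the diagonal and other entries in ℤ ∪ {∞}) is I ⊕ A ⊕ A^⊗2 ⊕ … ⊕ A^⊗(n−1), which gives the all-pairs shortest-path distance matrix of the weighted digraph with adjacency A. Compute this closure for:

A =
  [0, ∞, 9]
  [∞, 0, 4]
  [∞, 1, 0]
Closure =
  [0, 10, 9]
  [∞, 0, 4]
  [∞, 1, 0]

This is the Floyd-Warshall all-pairs shortest-path computation. For each intermediate vertex k = 0, 1, …, 2, update dist[i][j] ← min(dist[i][j], dist[i][k] + dist[k][j]). The final matrix gives, for each (i, j), the minimum total weight of any directed path from i to j (possibly empty when i = j).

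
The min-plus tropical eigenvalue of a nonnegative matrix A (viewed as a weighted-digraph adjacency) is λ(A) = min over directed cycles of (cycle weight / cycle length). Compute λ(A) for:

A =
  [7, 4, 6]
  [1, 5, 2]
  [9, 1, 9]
λ(A) = 3/2

Enumerate directed cycles and compute their means (weight / length). Sample:
  cycle 0 → 0: weight = 7, length = 1, mean = 7/1 ≈ 7.000
  cycle 1 → 1: weight = 5, length = 1, mean = 5/1 ≈ 5.000
  cycle 2 → 2: weight = 9, length = 1, mean = 9/1 ≈ 9.000
  cycle 0 → 1 → 0: weight = 5, length = 2, mean = 5/2 ≈ 2.500
  cycle 0 → 2 → 0: weight = 15, length = 2, mean = 15/2 ≈ 7.500
  cycle 1 → 0 → 1: weight = 5, length = 2, mean = 5/2 ≈ 2.500
Minimum mean = 1.500, attained e.g. along the cycle 1 → 2 → 1 with weight 3 and length 2. So λ(A) = 3/2 = 3/2.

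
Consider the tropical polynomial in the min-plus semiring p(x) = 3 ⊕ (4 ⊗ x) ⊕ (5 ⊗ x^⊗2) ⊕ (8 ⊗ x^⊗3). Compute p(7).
p(7) = 3

A tropical monomial a ⊗ x^⊗i evaluates to a + i · x. Evaluating each term at x = 7:
  Term 0 contributes 3 + 0 · 7 = 3
  Term 1 contributes 4 + 1 · 7 = 11
  Term 2 contributes 5 + 2 · 7 = 19
  Term 3 contributes 8 + 3 · 7 = 29
p(7) = ⊕ of these = min[3, 11, 19, 29] = 3.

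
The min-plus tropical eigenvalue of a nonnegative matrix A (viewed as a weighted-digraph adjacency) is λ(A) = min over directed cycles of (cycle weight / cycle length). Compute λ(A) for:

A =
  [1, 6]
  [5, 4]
λ(A) = 1

Enumerate directed cycles and compute their means (weight / length). Sample:
  cycle 0 → 0: weight = 1, length = 1, mean = 1/1 ≈ 1.000
  cycle 1 → 1: weight = 4, length = 1, mean = 4/1 ≈ 4.000
  cycle 0 → 1 → 0: weight = 11, length = 2, mean = 11/2 ≈ 5.500
  cycle 1 → 0 → 1: weight = 11, length = 2, mean = 11/2 ≈ 5.500
Minimum mean = 1.000, attained e.g. along the cycle 0 → 0 with weight 1 and length 1. So λ(A) = 1/1 = 1.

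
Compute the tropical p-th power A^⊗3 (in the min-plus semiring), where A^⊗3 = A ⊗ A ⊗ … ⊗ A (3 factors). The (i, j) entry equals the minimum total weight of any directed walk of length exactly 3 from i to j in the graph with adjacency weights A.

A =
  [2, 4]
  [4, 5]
A^⊗3 =
  [6, 8]
  [8, 10]

Each entry (A^⊗3)_ij equals the minimum over all length-3 walks i = v_0 → v_1 → … → v_3 = j of Σ_t A[v_t][v_{t+1}]. For example, for (i, j) = (0, 1) we minimise over 4 possible intermediate vertex sequences; the minimum is 8, attained along the walk 0 → 0 → 0 → 1.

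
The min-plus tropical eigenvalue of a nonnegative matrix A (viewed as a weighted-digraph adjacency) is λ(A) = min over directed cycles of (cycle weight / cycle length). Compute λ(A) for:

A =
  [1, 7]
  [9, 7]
λ(A) = 1

Enumerate directed cycles and compute their means (weight / length). Sample:
  cycle 0 → 0: weight = 1, length = 1, mean = 1/1 ≈ 1.000
  cycle 1 → 1: weight = 7, length = 1, mean = 7/1 ≈ 7.000
  cycle 0 → 1 → 0: weight = 16, length = 2, mean = 16/2 ≈ 8.000
  cycle 1 → 0 → 1: weight = 16, length = 2, mean = 16/2 ≈ 8.000
Minimum mean = 1.000, attained e.g. along the cycle 0 → 0 with weight 1 and length 1. So λ(A) = 1/1 = 1.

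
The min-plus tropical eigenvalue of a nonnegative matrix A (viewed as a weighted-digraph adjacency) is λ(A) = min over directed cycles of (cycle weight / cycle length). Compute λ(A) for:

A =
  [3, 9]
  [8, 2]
λ(A) = 2

Enumerate directed cycles and compute their means (weight / length). Sample:
  cycle 0 → 0: weight = 3, length = 1, mean = 3/1 ≈ 3.000
  cycle 1 → 1: weight = 2, length = 1, mean = 2/1 ≈ 2.000
  cycle 0 → 1 → 0: weight = 17, length = 2, mean = 17/2 ≈ 8.500
  cycle 1 → 0 → 1: weight = 17, length = 2, mean = 17/2 ≈ 8.500
Minimum mean = 2.000, attained e.g. along the cycle 1 → 1 with weight 2 and length 1. So λ(A) = 2/1 = 2.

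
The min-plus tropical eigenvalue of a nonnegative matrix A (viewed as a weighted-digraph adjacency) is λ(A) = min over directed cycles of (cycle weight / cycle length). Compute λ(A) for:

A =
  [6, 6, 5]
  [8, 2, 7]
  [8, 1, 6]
λ(A) = 2

Enumerate directed cycles and compute their means (weight / length). Sample:
  cycle 0 → 0: weight = 6, length = 1, mean = 6/1 ≈ 6.000
  cycle 1 → 1: weight = 2, length = 1, mean = 2/1 ≈ 2.000
  cycle 2 → 2: weight = 6, length = 1, mean = 6/1 ≈ 6.000
  cycle 0 → 1 → 0: weight = 14, length = 2, mean = 14/2 ≈ 7.000
  cycle 0 → 2 → 0: weight = 13, length = 2, mean = 13/2 ≈ 6.500
  cycle 1 → 0 → 1: weight = 14, length = 2, mean = 14/2 ≈ 7.000
Minimum mean = 2.000, attained e.g. along the cycle 1 → 1 with weight 2 and length 1. So λ(A) = 2/1 = 2.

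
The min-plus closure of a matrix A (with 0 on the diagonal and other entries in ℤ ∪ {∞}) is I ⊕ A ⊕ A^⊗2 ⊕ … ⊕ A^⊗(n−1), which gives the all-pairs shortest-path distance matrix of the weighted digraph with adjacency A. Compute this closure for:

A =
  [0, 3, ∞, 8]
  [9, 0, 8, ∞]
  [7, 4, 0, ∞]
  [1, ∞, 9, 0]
Closure =
  [0, 3, 11, 8]
  [9, 0, 8, 17]
  [7, 4, 0, 15]
  [1, 4, 9, 0]

This is the Floyd-Warshall all-pairs shortest-path computation. For each intermediate vertex k = 0, 1, …, 3, update dist[i][j] ← min(dist[i][j], dist[i][k] + dist[k][j]). The final matrix gives, for each (i, j), the minimum total weight of any directed path from i to j (possibly empty when i = j).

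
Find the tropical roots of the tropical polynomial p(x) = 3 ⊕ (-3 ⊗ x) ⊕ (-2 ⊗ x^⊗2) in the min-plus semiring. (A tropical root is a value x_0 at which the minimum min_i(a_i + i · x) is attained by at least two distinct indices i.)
Roots: {-1, 6}

Each tropical root is a break point of the lower envelope of the lines y = a_i + i · x (there are 3 lines, with slopes 0, 1, ..., 2). Only the lines that attain the minimum somewhere contribute to roots; other lines are dominated. Here the surviving (envelope) indices are i = 2, i = 1, i = 0.
Intersections between consecutive envelope lines give the roots: for adjacent envelope indices i < j the intersection is x = (a_i − a_j) / (j − i). Reading off the sorted break points: {-1, 6}.
Verification: at each break x_0, at least two indices attain the minimum of min_i(a_i + i · x_0).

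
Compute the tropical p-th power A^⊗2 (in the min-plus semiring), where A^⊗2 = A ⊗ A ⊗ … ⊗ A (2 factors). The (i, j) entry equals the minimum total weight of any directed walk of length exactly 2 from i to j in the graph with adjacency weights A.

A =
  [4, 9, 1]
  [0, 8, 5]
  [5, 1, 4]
A^⊗2 =
  [6, 2, 5]
  [4, 6, 1]
  [1, 5, 6]

Each entry (A^⊗2)_ij equals the minimum over all length-2 walks i = v_0 → v_1 → … → v_2 = j of Σ_t A[v_t][v_{t+1}]. For example, for (i, j) = (0, 2) we minimise over 3 possible intermediate vertex sequences; the minimum is 5, attained along the walk 0 → 0 → 2.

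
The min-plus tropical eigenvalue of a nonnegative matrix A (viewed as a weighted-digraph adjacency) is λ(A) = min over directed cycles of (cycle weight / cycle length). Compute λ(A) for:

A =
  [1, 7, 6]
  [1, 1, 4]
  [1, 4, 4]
λ(A) = 1

Enumerate directed cycles and compute their means (weight / length). Sample:
  cycle 0 → 0: weight = 1, length = 1, mean = 1/1 ≈ 1.000
  cycle 1 → 1: weight = 1, length = 1, mean = 1/1 ≈ 1.000
  cycle 2 → 2: weight = 4, length = 1, mean = 4/1 ≈ 4.000
  cycle 0 → 1 → 0: weight = 8, length = 2, mean = 8/2 ≈ 4.000
  cycle 0 → 2 → 0: weight = 7, length = 2, mean = 7/2 ≈ 3.500
  cycle 1 → 0 → 1: weight = 8, length = 2, mean = 8/2 ≈ 4.000
Minimum mean = 1.000, attained e.g. along the cycle 0 → 0 with weight 1 and length 1. So λ(A) = 1/1 = 1.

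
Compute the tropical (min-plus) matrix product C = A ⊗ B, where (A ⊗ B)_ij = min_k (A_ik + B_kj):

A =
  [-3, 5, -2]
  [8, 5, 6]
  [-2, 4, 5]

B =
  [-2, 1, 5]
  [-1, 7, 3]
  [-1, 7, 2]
A ⊗ B =
  [-5, -2, 0]
  [4, 9, 8]
  [-4, -1, 3]

Apply the min-plus product entry-by-entry:
  C[0][0] = min over k of (A[0][0] + B[0][0] = -3 + -2 = -5, A[0][1] + B[1][0] = 5 + -1 = 4, A[0][2] + B[2][0] = -2 + -1 = -3) = -5 (attained at k = 0)
  C[0][1] = min over k of (A[0][0] + B[0][1] = -3 + 1 = -2, A[0][1] + B[1][1] = 5 + 7 = 12, A[0][2] + B[2][1] = -2 + 7 = 5) = -2 (attained at k = 0)
  C[0][2] = min over k of (A[0][0] + B[0][2] = -3 + 5 = 2, A[0][1] + B[1][2] = 5 + 3 = 8, A[0][2] + B[2][2] = -2 + 2 = 0) = 0 (attained at k = 2)
  C[1][0] = min over k of (A[1][0] + B[0][0] = 8 + -2 = 6, A[1][1] + B[1][0] = 5 + -1 = 4, A[1][2] + B[2][0] = 6 + -1 = 5) = 4 (attained at k = 1)
  C[1][1] = min over k of (A[1][0] + B[0][1] = 8 + 1 = 9, A[1][1] + B[1][1] = 5 + 7 = 12, A[1][2] + B[2][1] = 6 + 7 = 13) = 9 (attained at k = 0)
  C[1][2] = min over k of (A[1][0] + B[0][2] = 8 + 5 = 13, A[1][1] + B[1][2] = 5 + 3 = 8, A[1][2] + B[2][2] = 6 + 2 = 8) = 8 (attained at k = 1)
  C[2][0] = min over k of (A[2][0] + B[0][0] = -2 + -2 = -4, A[2][1] + B[1][0] = 4 + -1 = 3, A[2][2] + B[2][0] = 5 + -1 = 4) = -4 (attained at k = 0)
  C[2][1] = min over k of (A[2][0] + B[0][1] = -2 + 1 = -1, A[2][1] + B[1][1] = 4 + 7 = 11, A[2][2] + B[2][1] = 5 + 7 = 12) = -1 (attained at k = 0)
  C[2][2] = min over k of (A[2][0] + B[0][2] = -2 + 5 = 3, A[2][1] + B[1][2] = 4 + 3 = 7, A[2][2] + B[2][2] = 5 + 2 = 7) = 3 (attained at k = 0)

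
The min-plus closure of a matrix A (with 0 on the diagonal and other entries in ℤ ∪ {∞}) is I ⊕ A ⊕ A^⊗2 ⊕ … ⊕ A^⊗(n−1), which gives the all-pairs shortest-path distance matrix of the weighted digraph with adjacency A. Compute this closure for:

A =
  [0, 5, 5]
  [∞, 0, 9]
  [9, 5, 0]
Closure =
  [0, 5, 5]
  [18, 0, 9]
  [9, 5, 0]

This is the Floyd-Warshall all-pairs shortest-path computation. For each intermediate vertex k = 0, 1, …, 2, update dist[i][j] ← min(dist[i][j], dist[i][k] + dist[k][j]). The final matrix gives, for each (i, j), the minimum total weight of any directed path from i to j (possibly empty when i = j).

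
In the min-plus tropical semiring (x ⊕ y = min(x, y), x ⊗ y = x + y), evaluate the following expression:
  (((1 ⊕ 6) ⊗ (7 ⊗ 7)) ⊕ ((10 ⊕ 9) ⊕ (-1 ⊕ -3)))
(((1 ⊕ 6) ⊗ (7 ⊗ 7)) ⊕ ((10 ⊕ 9) ⊕ (-1 ⊕ -3))) = -3

Expand innermost to outermost. Recall ⊕ takes the minimum of its arguments and ⊗ takes their sum. Working out the expression (((1 ⊕ 6) ⊗ (7 ⊗ 7)) ⊕ ((10 ⊕ 9) ⊕ (-1 ⊕ -3))) gives -3.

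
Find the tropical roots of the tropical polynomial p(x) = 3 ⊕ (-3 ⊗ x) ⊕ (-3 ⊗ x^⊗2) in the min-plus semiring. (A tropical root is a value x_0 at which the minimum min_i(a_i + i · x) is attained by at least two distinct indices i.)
Roots: {0, 6}

Each tropical root is a break point of the lower envelope of the lines y = a_i + i · x (there are 3 lines, with slopes 0, 1, ..., 2). Only the lines that attain the minimum somewhere contribute to roots; other lines are dominated. Here the surviving (envelope) indices are i = 2, i = 1, i = 0.
Intersections between consecutive envelope lines give the roots: for adjacent envelope indices i < j the intersection is x = (a_i − a_j) / (j − i). Reading off the sorted break points: {0, 6}.
Verification: at each break x_0, at least two indices attain the minimum of min_i(a_i + i · x_0).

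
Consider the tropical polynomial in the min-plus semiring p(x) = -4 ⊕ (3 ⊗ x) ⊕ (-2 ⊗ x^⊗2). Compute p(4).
p(4) = -4

A tropical monomial a ⊗ x^⊗i evaluates to a + i · x. Evaluating each term at x = 4:
  Term 0 contributes -4 + 0 · 4 = -4
  Term 1 contributes 3 + 1 · 4 = 7
  Term 2 contributes -2 + 2 · 4 = 6
p(4) = ⊕ of these = min[-4, 7, 6] = -4.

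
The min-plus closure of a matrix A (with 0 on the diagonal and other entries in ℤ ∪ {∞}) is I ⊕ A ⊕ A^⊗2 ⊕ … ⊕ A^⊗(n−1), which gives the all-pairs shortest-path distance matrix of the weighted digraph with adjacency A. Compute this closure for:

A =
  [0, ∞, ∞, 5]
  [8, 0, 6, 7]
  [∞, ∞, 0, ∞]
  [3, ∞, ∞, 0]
Closure =
  [0, ∞, ∞, 5]
  [8, 0, 6, 7]
  [∞, ∞, 0, ∞]
  [3, ∞, ∞, 0]

This is the Floyd-Warshall all-pairs shortest-path computation. For each intermediate vertex k = 0, 1, …, 3, update dist[i][j] ← min(dist[i][j], dist[i][k] + dist[k][j]). The final matrix gives, for each (i, j), the minimum total weight of any directed path from i to j (possibly empty when i = j).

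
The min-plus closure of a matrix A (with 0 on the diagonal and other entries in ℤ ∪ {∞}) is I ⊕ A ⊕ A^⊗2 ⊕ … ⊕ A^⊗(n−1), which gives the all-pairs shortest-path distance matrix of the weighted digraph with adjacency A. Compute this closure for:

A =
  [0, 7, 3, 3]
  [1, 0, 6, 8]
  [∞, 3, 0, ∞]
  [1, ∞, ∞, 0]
Closure =
  [0, 6, 3, 3]
  [1, 0, 4, 4]
  [4, 3, 0, 7]
  [1, 7, 4, 0]

This is the Floyd-Warshall all-pairs shortest-path computation. For each intermediate vertex k = 0, 1, …, 3, update dist[i][j] ← min(dist[i][j], dist[i][k] + dist[k][j]). The final matrix gives, for each (i, j), the minimum total weight of any directed path from i to j (possibly empty when i = j).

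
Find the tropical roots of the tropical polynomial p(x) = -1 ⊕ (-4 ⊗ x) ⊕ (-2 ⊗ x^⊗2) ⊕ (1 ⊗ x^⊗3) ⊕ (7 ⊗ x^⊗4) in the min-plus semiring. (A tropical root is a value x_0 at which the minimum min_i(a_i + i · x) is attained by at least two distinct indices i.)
Roots: {-6, -3, -2, 3}

Each tropical root is a break point of the lower envelope of the lines y = a_i + i · x (there are 5 lines, with slopes 0, 1, ..., 4). Only the lines that attain the minimum somewhere contribute to roots; other lines are dominated. Here the surviving (envelope) indices are i = 4, i = 3, i = 2, i = 1, i = 0.
Intersections between consecutive envelope lines give the roots: for adjacent envelope indices i < j the intersection is x = (a_i − a_j) / (j − i). Reading off the sorted break points: {-6, -3, -2, 3}.
Verification: at each break x_0, at least two indices attain the minimum of min_i(a_i + i · x_0).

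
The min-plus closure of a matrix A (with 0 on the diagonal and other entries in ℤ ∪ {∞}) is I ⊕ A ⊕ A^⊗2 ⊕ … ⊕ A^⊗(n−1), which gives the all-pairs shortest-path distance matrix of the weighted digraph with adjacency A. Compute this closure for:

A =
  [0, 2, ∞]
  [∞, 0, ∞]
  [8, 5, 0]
Closure =
  [0, 2, ∞]
  [∞, 0, ∞]
  [8, 5, 0]

This is the Floyd-Warshall all-pairs shortest-path computation. For each intermediate vertex k = 0, 1, …, 2, update dist[i][j] ← min(dist[i][j], dist[i][k] + dist[k][j]). The final matrix gives, for each (i, j), the minimum total weight of any directed path from i to j (possibly empty when i = j).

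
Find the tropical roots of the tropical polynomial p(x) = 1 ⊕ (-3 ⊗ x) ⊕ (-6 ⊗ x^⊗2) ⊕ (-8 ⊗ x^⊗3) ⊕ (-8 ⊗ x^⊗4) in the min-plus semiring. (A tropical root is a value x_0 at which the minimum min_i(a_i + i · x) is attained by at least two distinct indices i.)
Roots: {0, 2, 3, 4}

Each tropical root is a break point of the lower envelope of the lines y = a_i + i · x (there are 5 lines, with slopes 0, 1, ..., 4). Only the lines that attain the minimum somewhere contribute to roots; other lines are dominated. Here the surviving (envelope) indices are i = 4, i = 3, i = 2, i = 1, i = 0.
Intersections between consecutive envelope lines give the roots: for adjacent envelope indices i < j the intersection is x = (a_i − a_j) / (j − i). Reading off the sorted break points: {0, 2, 3, 4}.
Verification: at each break x_0, at least two indices attain the minimum of min_i(a_i + i · x_0).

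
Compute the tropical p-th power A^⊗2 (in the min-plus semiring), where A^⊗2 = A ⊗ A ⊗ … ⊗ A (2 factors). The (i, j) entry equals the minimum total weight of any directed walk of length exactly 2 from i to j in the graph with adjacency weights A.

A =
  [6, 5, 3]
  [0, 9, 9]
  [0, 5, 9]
A^⊗2 =
  [3, 8, 9]
  [6, 5, 3]
  [5, 5, 3]

Each entry (A^⊗2)_ij equals the minimum over all length-2 walks i = v_0 → v_1 → … → v_2 = j of Σ_t A[v_t][v_{t+1}]. For example, for (i, j) = (0, 2) we minimise over 3 possible intermediate vertex sequences; the minimum is 9, attained along the walk 0 → 0 → 2.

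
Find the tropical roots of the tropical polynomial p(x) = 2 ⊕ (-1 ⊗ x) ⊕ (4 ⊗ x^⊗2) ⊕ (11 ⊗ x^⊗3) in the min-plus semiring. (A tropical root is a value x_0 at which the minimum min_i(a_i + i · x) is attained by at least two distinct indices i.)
Roots: {-7, -5, 3}

Each tropical root is a break point of the lower envelope of the lines y = a_i + i · x (there are 4 lines, with slopes 0, 1, ..., 3). Only the lines that attain the minimum somewhere contribute to roots; other lines are dominated. Here the surviving (envelope) indices are i = 3, i = 2, i = 1, i = 0.
Intersections between consecutive envelope lines give the roots: for adjacent envelope indices i < j the intersection is x = (a_i − a_j) / (j − i). Reading off the sorted break points: {-7, -5, 3}.
Verification: at each break x_0, at least two indices attain the minimum of min_i(a_i + i · x_0).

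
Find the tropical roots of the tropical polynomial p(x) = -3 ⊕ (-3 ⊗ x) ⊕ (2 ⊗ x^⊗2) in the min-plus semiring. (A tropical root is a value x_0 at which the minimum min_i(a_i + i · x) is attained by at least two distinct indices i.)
Roots: {-5, 0}

Each tropical root is a break point of the lower envelope of the lines y = a_i + i · x (there are 3 lines, with slopes 0, 1, ..., 2). Only the lines that attain the minimum somewhere contribute to roots; other lines are dominated. Here the surviving (envelope) indices are i = 2, i = 1, i = 0.
Intersections between consecutive envelope lines give the roots: for adjacent envelope indices i < j the intersection is x = (a_i − a_j) / (j − i). Reading off the sorted break points: {-5, 0}.
Verification: at each break x_0, at least two indices attain the minimum of min_i(a_i + i · x_0).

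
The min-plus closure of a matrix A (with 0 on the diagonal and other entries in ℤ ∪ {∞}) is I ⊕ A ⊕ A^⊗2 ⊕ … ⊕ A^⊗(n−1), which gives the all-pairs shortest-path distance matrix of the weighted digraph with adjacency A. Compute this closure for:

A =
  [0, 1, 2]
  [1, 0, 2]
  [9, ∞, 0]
Closure =
  [0, 1, 2]
  [1, 0, 2]
  [9, 10, 0]

This is the Floyd-Warshall all-pairs shortest-path computation. For each intermediate vertex k = 0, 1, …, 2, update dist[i][j] ← min(dist[i][j], dist[i][k] + dist[k][j]). The final matrix gives, for each (i, j), the minimum total weight of any directed path from i to j (possibly empty when i = j).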